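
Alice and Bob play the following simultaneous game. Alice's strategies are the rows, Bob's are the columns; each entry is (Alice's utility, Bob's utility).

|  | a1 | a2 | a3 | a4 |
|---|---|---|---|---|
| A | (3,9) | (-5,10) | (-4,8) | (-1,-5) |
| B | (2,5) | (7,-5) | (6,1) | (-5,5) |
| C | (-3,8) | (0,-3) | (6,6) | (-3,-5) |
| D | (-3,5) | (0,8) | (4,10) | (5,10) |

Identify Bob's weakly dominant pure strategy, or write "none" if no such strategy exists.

a1 fails to dominate a2 at A (9<10).
a2 fails to dominate a1 at B (-5<5).
a3 fails to dominate a1 at A (8<9).
a4 fails to dominate a1 at A (-5<9).
No single strategy dominates all the others.

none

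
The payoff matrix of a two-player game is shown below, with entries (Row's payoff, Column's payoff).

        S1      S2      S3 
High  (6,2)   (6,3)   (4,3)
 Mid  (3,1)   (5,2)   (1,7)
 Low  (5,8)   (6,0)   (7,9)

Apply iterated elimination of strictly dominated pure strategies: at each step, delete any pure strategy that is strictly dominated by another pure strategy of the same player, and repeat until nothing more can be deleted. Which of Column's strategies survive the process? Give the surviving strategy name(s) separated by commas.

S2, S3

Row Mid is eliminated: High beats it against every remaining column (S1: 6>3, S2: 6>5, S3: 4>1).
Column's strategy S1 is strictly dominated by S3 (High: 3>2, Low: 9>8) and is removed.
Among the remaining strategies, none is strictly dominated by another pure strategy of the same player, so the elimination stops.
Surviving strategies — Row: {High, Low}; Column: {S2, S3}.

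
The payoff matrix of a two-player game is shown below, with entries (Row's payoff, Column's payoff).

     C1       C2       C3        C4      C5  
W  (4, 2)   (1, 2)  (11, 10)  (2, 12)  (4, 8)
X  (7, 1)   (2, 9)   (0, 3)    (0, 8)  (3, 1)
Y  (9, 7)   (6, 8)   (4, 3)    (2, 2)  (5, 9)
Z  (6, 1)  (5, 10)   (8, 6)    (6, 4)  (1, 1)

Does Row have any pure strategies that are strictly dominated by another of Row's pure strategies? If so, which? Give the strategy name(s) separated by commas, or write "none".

X

W: no other strategy beats it everywhere (X at C3 (11>0); Y at C3 (11>4); Z at C3 (11>8)).
X: dominated, since Y does at least as well everywhere (C1: 9>7, C2: 6>2, C3: 4>0, C4: 2>0, C5: 5>3).
Nothing dominates Y: W at C1 (9>4); X at C1 (9>7); Z at C1 (9>6).
Nothing dominates Z: W at C1 (6>4); X at C2 (5>2); Y at C3 (8>4).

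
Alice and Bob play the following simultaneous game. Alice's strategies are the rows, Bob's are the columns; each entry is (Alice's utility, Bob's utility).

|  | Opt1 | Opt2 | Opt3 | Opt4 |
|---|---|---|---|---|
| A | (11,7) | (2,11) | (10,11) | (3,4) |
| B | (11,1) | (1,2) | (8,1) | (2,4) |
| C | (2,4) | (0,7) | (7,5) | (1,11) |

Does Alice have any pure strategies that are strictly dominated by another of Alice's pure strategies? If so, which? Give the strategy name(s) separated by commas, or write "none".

C

A is not dominated — it holds its own against B at Opt1 (11=11); C at Opt1 (11>2).
Nothing dominates B: A at Opt1 (11=11); C at Opt1 (11>2).
A strictly dominates C — Opt1: 11>2, Opt2: 2>0, Opt3: 10>7, Opt4: 3>1.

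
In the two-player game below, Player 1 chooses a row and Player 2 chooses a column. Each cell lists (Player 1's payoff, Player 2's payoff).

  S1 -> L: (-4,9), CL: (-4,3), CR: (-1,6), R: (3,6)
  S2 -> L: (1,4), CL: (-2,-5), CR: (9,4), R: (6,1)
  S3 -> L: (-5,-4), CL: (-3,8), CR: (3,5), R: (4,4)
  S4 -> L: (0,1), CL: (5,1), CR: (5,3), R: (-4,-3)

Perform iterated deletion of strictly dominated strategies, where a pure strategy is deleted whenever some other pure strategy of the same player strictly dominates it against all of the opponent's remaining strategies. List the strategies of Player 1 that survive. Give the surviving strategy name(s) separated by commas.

Row S1 is eliminated: S2 beats it against every remaining column (L: 1>-4, CL: -2>-4, CR: 9>-1, R: 6>3).
Player 1's strategy S3 is strictly dominated by S2 (L: 1>-5, CL: -2>-3, CR: 9>3, R: 6>4) and is removed.
Player 2's strategy CL is strictly dominated by CR (S2: 4>-5, S4: 3>1) and is removed.
Row S4 is eliminated: S2 beats it against every remaining column (L: 1>0, CR: 9>5, R: 6>-4).
Column R is eliminated: L beats it against every remaining row (S2: 4>1).
Among the remaining strategies, none is strictly dominated by another pure strategy of the same player, so the elimination stops.
Surviving strategies — Player 1: {S2}; Player 2: {L, CR}.

S2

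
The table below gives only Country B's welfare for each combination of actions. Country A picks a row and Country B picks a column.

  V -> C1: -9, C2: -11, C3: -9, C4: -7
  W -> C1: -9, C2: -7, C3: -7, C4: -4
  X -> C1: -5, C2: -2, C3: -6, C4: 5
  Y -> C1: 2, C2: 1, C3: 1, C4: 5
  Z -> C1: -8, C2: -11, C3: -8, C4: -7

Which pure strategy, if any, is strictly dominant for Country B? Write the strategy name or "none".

C4

C4 vs C1: V: -7>-9, W: -4>-9, X: 5>-5, Y: 5>2, Z: -7>-8.
C4 vs C2: V: -7>-11, W: -4>-7, X: 5>-2, Y: 5>1, Z: -7>-11.
C4 vs C3: V: -7>-9, W: -4>-7, X: 5>-6, Y: 5>1, Z: -7>-8.
C4 strictly beats every other strategy against every opponent action, so it is strictly dominant.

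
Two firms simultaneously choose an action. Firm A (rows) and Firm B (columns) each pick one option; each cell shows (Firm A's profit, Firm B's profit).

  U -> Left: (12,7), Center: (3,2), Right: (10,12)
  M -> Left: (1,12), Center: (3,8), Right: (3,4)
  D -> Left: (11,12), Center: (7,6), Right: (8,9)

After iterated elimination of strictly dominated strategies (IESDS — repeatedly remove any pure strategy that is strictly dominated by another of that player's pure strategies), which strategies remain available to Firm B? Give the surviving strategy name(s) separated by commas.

Firm A's strategy M is strictly dominated by D (Left: 11>1, Center: 7>3, Right: 8>3) and is removed.
For Firm B, Left strictly dominates Center on the remaining rows (U: 7>2, D: 12>6); eliminate Center.
For Firm A, U strictly dominates D on the remaining columns (Left: 12>11, Right: 10>8); eliminate D.
Firm B's strategy Left is strictly dominated by Right (U: 12>7) and is removed.
Among the remaining strategies, none is strictly dominated by another pure strategy of the same player, so the elimination stops.
Surviving strategies — Firm A: {U}; Firm B: {Right}.

Right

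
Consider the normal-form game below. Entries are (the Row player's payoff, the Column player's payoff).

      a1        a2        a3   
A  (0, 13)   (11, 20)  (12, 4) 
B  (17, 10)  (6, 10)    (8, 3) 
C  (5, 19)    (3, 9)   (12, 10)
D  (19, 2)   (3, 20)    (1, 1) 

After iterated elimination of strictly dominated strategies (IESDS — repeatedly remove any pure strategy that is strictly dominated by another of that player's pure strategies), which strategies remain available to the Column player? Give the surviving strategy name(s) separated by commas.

The Column player's strategy a3 is strictly dominated by a1 (A: 13>4, B: 10>3, C: 19>10, D: 2>1) and is removed.
For the Row player, B strictly dominates C on the remaining columns (a1: 17>5, a2: 6>3); eliminate C.
Among the remaining strategies, none is strictly dominated by another pure strategy of the same player, so the elimination stops.
Surviving strategies — the Row player: {A, B, D}; the Column player: {a1, a2}.

a1, a2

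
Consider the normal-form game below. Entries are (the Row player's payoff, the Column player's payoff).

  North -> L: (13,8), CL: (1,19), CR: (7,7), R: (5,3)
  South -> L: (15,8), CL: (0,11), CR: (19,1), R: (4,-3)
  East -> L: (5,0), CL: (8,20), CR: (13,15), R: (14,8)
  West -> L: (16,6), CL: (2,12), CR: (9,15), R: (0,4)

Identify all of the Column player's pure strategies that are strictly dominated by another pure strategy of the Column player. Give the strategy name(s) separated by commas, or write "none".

L, R

L: dominated, since CL does at least as well everywhere (North: 19>8, South: 11>8, East: 20>0, West: 12>6).
CL: no other strategy beats it everywhere (L at North (19>8); CR at North (19>7); R at North (19>3)).
Nothing dominates CR: L at East (15>0); CL at West (15>12); R at North (7>3).
CL strictly dominates R — North: 19>3, South: 11>-3, East: 20>8, West: 12>4.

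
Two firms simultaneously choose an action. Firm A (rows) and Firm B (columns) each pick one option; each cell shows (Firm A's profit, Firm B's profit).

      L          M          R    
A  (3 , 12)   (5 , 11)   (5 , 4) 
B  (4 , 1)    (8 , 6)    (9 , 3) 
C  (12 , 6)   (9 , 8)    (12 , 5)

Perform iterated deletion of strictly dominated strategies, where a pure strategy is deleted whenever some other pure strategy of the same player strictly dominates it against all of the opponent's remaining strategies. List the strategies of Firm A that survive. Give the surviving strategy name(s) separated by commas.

C

Firm A's strategy A is strictly dominated by B (L: 4>3, M: 8>5, R: 9>5) and is removed.
For Firm A, C strictly dominates B on the remaining columns (L: 12>4, M: 9>8, R: 12>9); eliminate B.
For Firm B, M strictly dominates L on the remaining rows (C: 8>6); eliminate L.
Column R is eliminated: M beats it against every remaining row (C: 8>5).
Among the remaining strategies, none is strictly dominated by another pure strategy of the same player, so the elimination stops.
Surviving strategies — Firm A: {C}; Firm B: {M}.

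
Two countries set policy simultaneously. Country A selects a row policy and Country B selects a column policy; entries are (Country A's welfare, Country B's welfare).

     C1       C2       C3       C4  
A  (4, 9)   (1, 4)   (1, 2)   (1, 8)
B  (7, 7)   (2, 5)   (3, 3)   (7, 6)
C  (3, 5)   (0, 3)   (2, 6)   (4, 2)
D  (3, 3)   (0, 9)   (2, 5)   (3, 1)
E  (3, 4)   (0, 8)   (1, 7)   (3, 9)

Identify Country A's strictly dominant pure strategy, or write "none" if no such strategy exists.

B

B vs A: C1: 7>4, C2: 2>1, C3: 3>1, C4: 7>1.
B vs C: C1: 7>3, C2: 2>0, C3: 3>2, C4: 7>4.
B vs D: C1: 7>3, C2: 2>0, C3: 3>2, C4: 7>3.
B vs E: C1: 7>3, C2: 2>0, C3: 3>1, C4: 7>3.
B strictly beats every other strategy against every opponent action, so it is strictly dominant.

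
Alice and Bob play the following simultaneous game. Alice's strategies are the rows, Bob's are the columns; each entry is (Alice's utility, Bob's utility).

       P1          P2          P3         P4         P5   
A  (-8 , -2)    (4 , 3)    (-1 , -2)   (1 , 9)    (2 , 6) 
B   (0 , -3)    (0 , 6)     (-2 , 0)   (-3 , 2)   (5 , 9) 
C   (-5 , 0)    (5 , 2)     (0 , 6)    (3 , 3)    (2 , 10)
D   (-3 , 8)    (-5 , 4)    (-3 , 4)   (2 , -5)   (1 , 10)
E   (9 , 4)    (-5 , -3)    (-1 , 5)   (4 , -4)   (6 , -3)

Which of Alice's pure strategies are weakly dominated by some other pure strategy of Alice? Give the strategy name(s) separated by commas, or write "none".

A is weakly dominated by C (P1: -5>-8, P2: 5>4, P3: 0>-1, P4: 3>1, P5: 2=2).
Nothing dominates B: A at P1 (0>-8); C at P1 (0>-5); D at P1 (0>-3); E at P2 (0>-5).
Nothing dominates C: A at P1 (-5>-8); B at P2 (5>0); D at P2 (5>-5); E at P2 (5>-5).
E weakly dominates D — P1: 9>-3, P2: -5=-5, P3: -1>-3, P4: 4>2, P5: 6>1.
E: no other strategy beats it everywhere (A at P1 (9>-8); B at P1 (9>0); C at P1 (9>-5); D at P1 (9>-3)).

A, D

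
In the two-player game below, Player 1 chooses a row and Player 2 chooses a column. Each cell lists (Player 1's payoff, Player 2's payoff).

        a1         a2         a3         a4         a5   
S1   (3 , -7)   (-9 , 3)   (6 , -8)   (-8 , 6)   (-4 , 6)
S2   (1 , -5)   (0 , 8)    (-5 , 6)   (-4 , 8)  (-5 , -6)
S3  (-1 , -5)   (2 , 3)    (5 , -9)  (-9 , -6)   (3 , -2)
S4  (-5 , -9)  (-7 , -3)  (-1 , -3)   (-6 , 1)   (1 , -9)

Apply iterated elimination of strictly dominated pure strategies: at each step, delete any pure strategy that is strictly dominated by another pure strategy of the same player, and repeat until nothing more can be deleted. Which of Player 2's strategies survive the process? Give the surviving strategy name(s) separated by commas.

Column a1 is eliminated: a2 beats it against every remaining row (S1: 3>-7, S2: 8>-5, S3: 3>-5, S4: -3>-9).
Column a3 is eliminated: a4 beats it against every remaining row (S1: 6>-8, S2: 8>6, S3: -6>-9, S4: 1>-3).
Row S1 is eliminated: S4 beats it against every remaining column (a2: -7>-9, a4: -6>-8, a5: 1>-4).
Player 2's strategy a5 is strictly dominated by a2 (S2: 8>-6, S3: 3>-2, S4: -3>-9) and is removed.
Row S4 is eliminated: S2 beats it against every remaining column (a2: 0>-7, a4: -4>-6).
Among the remaining strategies, none is strictly dominated by another pure strategy of the same player, so the elimination stops.
Surviving strategies — Player 1: {S2, S3}; Player 2: {a2, a4}.

a2, a4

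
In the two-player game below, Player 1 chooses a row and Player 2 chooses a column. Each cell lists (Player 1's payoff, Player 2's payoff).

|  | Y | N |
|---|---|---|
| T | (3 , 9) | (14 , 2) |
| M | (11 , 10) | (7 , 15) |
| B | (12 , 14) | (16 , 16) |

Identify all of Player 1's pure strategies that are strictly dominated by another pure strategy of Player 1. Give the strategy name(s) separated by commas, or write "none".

B strictly dominates T — Y: 12>3, N: 16>14.
B strictly dominates M — Y: 12>11, N: 16>7.
B: no other strategy beats it everywhere (T at Y (12>3); M at Y (12>11)).

T, M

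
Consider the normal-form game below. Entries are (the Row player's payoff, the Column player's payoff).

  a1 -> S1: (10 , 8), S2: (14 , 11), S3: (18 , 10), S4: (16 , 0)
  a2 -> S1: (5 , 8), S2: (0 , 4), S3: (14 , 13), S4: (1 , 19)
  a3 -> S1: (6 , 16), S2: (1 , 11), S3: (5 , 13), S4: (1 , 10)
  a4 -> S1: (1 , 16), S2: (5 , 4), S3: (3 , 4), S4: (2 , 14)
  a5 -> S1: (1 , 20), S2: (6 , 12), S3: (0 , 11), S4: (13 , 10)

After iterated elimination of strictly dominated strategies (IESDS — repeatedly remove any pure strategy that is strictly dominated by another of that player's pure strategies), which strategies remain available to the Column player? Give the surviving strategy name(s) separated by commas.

S2

Row a2 is eliminated: a1 beats it against every remaining column (S1: 10>5, S2: 14>0, S3: 18>14, S4: 16>1).
For the Row player, a1 strictly dominates a3 on the remaining columns (S1: 10>6, S2: 14>1, S3: 18>5, S4: 16>1); eliminate a3.
The Row player's strategy a4 is strictly dominated by a1 (S1: 10>1, S2: 14>5, S3: 18>3, S4: 16>2) and is removed.
For the Row player, a1 strictly dominates a5 on the remaining columns (S1: 10>1, S2: 14>6, S3: 18>0, S4: 16>13); eliminate a5.
For the Column player, S2 strictly dominates S1 on the remaining rows (a1: 11>8); eliminate S1.
Column S3 is eliminated: S2 beats it against every remaining row (a1: 11>10).
The Column player's strategy S4 is strictly dominated by S2 (a1: 11>0) and is removed.
Among the remaining strategies, none is strictly dominated by another pure strategy of the same player, so the elimination stops.
Surviving strategies — the Row player: {a1}; the Column player: {S2}.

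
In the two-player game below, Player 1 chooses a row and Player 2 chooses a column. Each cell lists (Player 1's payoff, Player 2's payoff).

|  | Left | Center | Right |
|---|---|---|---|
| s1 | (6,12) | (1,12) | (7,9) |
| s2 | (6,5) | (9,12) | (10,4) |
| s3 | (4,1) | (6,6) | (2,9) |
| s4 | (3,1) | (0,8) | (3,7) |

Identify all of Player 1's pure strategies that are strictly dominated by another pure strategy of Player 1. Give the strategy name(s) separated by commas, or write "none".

s3, s4

s1 is not dominated — it holds its own against s2 at Left (6=6); s3 at Left (6>4); s4 at Left (6>3).
Nothing dominates s2: s1 at Left (6=6); s3 at Left (6>4); s4 at Left (6>3).
s2 strictly dominates s3 — Left: 6>4, Center: 9>6, Right: 10>2.
s4 is strictly dominated by s1 (Left: 6>3, Center: 1>0, Right: 7>3).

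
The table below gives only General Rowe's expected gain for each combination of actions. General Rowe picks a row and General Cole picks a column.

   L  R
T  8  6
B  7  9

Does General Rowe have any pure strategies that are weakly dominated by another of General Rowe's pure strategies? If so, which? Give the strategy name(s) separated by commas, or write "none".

none

Nothing dominates T: B at L (8>7).
B is not dominated — it holds its own against T at R (9>6).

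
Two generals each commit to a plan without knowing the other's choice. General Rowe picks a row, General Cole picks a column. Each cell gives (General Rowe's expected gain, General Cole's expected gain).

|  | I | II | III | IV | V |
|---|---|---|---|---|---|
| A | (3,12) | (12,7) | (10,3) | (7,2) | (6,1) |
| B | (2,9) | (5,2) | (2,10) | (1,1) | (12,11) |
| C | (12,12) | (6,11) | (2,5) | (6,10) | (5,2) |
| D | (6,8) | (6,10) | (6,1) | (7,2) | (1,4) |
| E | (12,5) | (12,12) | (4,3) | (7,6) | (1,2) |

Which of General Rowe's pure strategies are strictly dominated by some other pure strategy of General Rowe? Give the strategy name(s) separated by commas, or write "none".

none

A: no other strategy beats it everywhere (B at I (3>2); C at II (12>6); D at II (12>6); E at II (12=12)).
B is not dominated — it holds its own against A at V (12>6); C at III (2=2); D at V (12>1); E at V (12>1).
C: no other strategy beats it everywhere (A at I (12>3); B at I (12>2); D at I (12>6); E at I (12=12)).
D is not dominated — it holds its own against A at I (6>3); B at I (6>2); C at II (6=6); E at III (6>4).
E is not dominated — it holds its own against A at I (12>3); B at I (12>2); C at I (12=12); D at I (12>6).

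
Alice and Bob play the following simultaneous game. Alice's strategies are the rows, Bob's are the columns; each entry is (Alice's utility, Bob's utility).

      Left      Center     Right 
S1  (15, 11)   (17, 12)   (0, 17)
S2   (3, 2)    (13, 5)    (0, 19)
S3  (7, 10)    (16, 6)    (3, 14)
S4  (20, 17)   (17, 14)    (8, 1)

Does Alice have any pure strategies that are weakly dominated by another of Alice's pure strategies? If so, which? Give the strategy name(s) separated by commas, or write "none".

S1, S2, S3

S1: dominated, since S4 does at least as well everywhere (Left: 20>15, Center: 17=17, Right: 8>0).
S2 is weakly dominated by S1 (Left: 15>3, Center: 17>13, Right: 0=0).
S4 weakly dominates S3 — Left: 20>7, Center: 17>16, Right: 8>3.
S4: no other strategy beats it everywhere (S1 at Left (20>15); S2 at Left (20>3); S3 at Left (20>7)).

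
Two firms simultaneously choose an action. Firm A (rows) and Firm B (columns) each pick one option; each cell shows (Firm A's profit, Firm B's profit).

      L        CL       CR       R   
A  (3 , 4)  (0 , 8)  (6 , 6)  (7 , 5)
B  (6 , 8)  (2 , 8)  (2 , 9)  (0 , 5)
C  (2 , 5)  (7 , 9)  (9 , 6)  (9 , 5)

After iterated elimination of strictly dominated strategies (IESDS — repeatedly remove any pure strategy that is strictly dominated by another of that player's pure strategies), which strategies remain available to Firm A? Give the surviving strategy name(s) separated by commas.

C

Firm B's strategy L is strictly dominated by CR (A: 6>4, B: 9>8, C: 6>5) and is removed.
Row A is eliminated: C beats it against every remaining column (CL: 7>0, CR: 9>6, R: 9>7).
Row B is eliminated: C beats it against every remaining column (CL: 7>2, CR: 9>2, R: 9>0).
Column CR is eliminated: CL beats it against every remaining row (C: 9>6).
Firm B's strategy R is strictly dominated by CL (C: 9>5) and is removed.
Among the remaining strategies, none is strictly dominated by another pure strategy of the same player, so the elimination stops.
Surviving strategies — Firm A: {C}; Firm B: {CL}.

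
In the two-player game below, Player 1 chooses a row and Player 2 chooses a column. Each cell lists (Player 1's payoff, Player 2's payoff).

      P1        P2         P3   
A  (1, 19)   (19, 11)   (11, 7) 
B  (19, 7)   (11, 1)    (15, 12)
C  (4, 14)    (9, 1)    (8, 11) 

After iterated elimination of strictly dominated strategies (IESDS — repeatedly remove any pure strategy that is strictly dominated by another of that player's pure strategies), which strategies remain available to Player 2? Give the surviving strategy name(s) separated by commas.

For Player 1, B strictly dominates C on the remaining columns (P1: 19>4, P2: 11>9, P3: 15>8); eliminate C.
For Player 2, P1 strictly dominates P2 on the remaining rows (A: 19>11, B: 7>1); eliminate P2.
Row A is eliminated: B beats it against every remaining column (P1: 19>1, P3: 15>11).
For Player 2, P3 strictly dominates P1 on the remaining rows (B: 12>7); eliminate P1.
Among the remaining strategies, none is strictly dominated by another pure strategy of the same player, so the elimination stops.
Surviving strategies — Player 1: {B}; Player 2: {P3}.

P3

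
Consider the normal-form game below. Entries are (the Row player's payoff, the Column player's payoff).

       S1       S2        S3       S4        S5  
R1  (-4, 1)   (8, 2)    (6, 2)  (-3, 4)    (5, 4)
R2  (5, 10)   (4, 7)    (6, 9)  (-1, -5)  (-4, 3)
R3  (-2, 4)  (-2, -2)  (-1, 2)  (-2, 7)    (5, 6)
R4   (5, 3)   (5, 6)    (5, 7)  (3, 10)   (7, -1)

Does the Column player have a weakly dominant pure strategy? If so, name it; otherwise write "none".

S1 fails to dominate S2 at R1 (1<2).
S2 fails to dominate S1 at R2 (7<10).
S3 fails to dominate S1 at R2 (9<10).
S4 fails to dominate S1 at R2 (-5<10).
S5 fails to dominate S1 at R2 (3<10).
No single strategy dominates all the others.

none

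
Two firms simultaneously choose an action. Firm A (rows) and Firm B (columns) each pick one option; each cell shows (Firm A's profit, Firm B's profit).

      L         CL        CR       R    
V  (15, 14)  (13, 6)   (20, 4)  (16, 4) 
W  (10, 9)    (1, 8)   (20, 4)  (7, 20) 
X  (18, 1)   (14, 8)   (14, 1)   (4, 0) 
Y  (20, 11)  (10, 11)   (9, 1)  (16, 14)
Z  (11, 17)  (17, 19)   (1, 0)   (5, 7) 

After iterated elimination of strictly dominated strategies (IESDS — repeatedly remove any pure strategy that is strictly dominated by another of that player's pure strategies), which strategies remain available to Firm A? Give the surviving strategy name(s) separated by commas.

V, X, Y, Z

Column CR is eliminated: CL beats it against every remaining row (V: 6>4, W: 8>4, X: 8>1, Y: 11>1, Z: 19>0).
Firm A's strategy W is strictly dominated by V (L: 15>10, CL: 13>1, R: 16>7) and is removed.
Among the remaining strategies, none is strictly dominated by another pure strategy of the same player, so the elimination stops.
Surviving strategies — Firm A: {V, X, Y, Z}; Firm B: {L, CL, R}.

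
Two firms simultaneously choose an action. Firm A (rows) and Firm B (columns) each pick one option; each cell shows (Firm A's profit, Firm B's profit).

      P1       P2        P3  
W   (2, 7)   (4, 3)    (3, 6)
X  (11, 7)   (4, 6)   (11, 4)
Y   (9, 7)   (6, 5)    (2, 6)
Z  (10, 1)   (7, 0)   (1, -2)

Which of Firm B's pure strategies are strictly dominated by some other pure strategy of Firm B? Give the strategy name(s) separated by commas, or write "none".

P2, P3

P1: no other strategy beats it everywhere (P2 at W (7>3); P3 at W (7>6)).
P1 strictly dominates P2 — W: 7>3, X: 7>6, Y: 7>5, Z: 1>0.
P1 strictly dominates P3 — W: 7>6, X: 7>4, Y: 7>6, Z: 1>-2.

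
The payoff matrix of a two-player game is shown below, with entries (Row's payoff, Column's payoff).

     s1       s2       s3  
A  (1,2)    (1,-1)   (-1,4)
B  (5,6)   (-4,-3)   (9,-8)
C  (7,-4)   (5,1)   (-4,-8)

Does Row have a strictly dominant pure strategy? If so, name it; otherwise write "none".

none

A fails to dominate B at s1 (1<5).
B fails to dominate A at s2 (-4<1).
C fails to dominate A at s3 (-4<-1).
No single strategy dominates all the others.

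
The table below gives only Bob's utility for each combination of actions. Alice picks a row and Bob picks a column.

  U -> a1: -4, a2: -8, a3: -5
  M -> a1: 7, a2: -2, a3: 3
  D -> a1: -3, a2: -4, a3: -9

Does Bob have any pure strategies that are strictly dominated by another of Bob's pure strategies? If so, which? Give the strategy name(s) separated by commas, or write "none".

Nothing dominates a1: a2 at U (-4>-8); a3 at U (-4>-5).
a2: dominated, since a1 does at least as well everywhere (U: -4>-8, M: 7>-2, D: -3>-4).
a3: dominated, since a1 does at least as well everywhere (U: -4>-5, M: 7>3, D: -3>-9).

a2, a3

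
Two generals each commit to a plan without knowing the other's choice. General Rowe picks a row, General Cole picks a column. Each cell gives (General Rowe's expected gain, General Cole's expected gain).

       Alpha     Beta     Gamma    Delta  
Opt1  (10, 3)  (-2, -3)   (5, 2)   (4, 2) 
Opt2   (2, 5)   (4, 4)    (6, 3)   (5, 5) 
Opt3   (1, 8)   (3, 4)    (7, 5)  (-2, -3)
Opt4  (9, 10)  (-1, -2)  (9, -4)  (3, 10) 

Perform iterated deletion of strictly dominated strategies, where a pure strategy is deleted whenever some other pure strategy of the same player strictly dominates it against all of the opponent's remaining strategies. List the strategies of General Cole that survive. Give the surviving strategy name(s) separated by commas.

Alpha, Delta

Column Beta is eliminated: Alpha beats it against every remaining row (Opt1: 3>-3, Opt2: 5>4, Opt3: 8>4, Opt4: 10>-2).
Row Opt3 is eliminated: Opt4 beats it against every remaining column (Alpha: 9>1, Gamma: 9>7, Delta: 3>-2).
General Cole's strategy Gamma is strictly dominated by Alpha (Opt1: 3>2, Opt2: 5>3, Opt4: 10>-4) and is removed.
For General Rowe, Opt1 strictly dominates Opt4 on the remaining columns (Alpha: 10>9, Delta: 4>3); eliminate Opt4.
Among the remaining strategies, none is strictly dominated by another pure strategy of the same player, so the elimination stops.
Surviving strategies — General Rowe: {Opt1, Opt2}; General Cole: {Alpha, Delta}.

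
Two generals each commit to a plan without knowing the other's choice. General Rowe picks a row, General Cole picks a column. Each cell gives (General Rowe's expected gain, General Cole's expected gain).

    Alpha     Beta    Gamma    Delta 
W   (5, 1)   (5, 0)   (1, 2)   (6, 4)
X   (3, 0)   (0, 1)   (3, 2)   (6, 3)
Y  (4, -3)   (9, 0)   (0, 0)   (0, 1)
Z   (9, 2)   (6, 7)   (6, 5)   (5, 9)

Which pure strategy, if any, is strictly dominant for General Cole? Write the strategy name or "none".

Delta vs Alpha: W: 4>1, X: 3>0, Y: 1>-3, Z: 9>2.
Delta vs Beta: W: 4>0, X: 3>1, Y: 1>0, Z: 9>7.
Delta vs Gamma: W: 4>2, X: 3>2, Y: 1>0, Z: 9>5.
Delta strictly beats every other strategy against every opponent action, so it is strictly dominant.

Delta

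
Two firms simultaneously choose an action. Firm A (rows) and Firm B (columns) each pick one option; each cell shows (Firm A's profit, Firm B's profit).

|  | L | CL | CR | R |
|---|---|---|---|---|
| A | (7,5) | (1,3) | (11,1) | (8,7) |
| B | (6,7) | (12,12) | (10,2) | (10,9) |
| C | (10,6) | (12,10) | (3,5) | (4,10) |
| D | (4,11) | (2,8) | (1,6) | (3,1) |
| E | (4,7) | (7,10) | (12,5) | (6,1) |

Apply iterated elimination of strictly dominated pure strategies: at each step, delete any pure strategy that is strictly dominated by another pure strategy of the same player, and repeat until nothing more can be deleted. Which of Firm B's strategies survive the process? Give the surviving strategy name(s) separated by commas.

For Firm A, B strictly dominates D on the remaining columns (L: 6>4, CL: 12>2, CR: 10>1, R: 10>3); eliminate D.
Column CR is eliminated: L beats it against every remaining row (A: 5>1, B: 7>2, C: 6>5, E: 7>5).
Row E is eliminated: B beats it against every remaining column (L: 6>4, CL: 12>7, R: 10>6).
For Firm B, R strictly dominates L on the remaining rows (A: 7>5, B: 9>7, C: 10>6); eliminate L.
Firm A's strategy A is strictly dominated by B (CL: 12>1, R: 10>8) and is removed.
Among the remaining strategies, none is strictly dominated by another pure strategy of the same player, so the elimination stops.
Surviving strategies — Firm A: {B, C}; Firm B: {CL, R}.

CL, R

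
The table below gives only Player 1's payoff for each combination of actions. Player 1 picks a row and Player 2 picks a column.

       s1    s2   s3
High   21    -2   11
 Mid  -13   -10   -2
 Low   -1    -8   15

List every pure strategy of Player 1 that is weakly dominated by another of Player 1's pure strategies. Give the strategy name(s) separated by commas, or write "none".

High: no other strategy beats it everywhere (Mid at s1 (21>-13); Low at s1 (21>-1)).
Mid: dominated, since High does at least as well everywhere (s1: 21>-13, s2: -2>-10, s3: 11>-2).
Low is not dominated — it holds its own against High at s3 (15>11); Mid at s1 (-1>-13).

Mid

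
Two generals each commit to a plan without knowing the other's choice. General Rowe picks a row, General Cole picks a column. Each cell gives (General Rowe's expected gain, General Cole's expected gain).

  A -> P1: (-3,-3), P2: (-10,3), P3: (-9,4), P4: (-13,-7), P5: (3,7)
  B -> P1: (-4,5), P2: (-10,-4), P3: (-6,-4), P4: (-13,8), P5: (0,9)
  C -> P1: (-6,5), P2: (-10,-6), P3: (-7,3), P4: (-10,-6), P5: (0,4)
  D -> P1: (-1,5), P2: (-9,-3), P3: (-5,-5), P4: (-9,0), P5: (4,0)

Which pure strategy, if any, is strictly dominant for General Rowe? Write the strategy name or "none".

D vs A: P1: -1>-3, P2: -9>-10, P3: -5>-9, P4: -9>-13, P5: 4>3.
D vs B: P1: -1>-4, P2: -9>-10, P3: -5>-6, P4: -9>-13, P5: 4>0.
D vs C: P1: -1>-6, P2: -9>-10, P3: -5>-7, P4: -9>-10, P5: 4>0.
D strictly beats every other strategy against every opponent action, so it is strictly dominant.

D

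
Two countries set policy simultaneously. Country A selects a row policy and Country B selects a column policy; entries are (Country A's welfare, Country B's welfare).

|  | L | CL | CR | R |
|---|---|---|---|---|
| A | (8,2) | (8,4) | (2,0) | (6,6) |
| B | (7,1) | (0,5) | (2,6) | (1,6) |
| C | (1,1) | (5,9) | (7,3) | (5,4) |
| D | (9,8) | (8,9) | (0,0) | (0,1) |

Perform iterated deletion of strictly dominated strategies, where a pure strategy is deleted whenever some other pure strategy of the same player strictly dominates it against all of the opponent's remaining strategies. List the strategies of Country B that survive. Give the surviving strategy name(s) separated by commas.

CL, R

For Country B, CL strictly dominates L on the remaining rows (A: 4>2, B: 5>1, C: 9>1, D: 9>8); eliminate L.
For Country A, C strictly dominates B on the remaining columns (CL: 5>0, CR: 7>2, R: 5>1); eliminate B.
Country B's strategy CR is strictly dominated by CL (A: 4>0, C: 9>3, D: 9>0) and is removed.
Country A's strategy C is strictly dominated by A (CL: 8>5, R: 6>5) and is removed.
Among the remaining strategies, none is strictly dominated by another pure strategy of the same player, so the elimination stops.
Surviving strategies — Country A: {A, D}; Country B: {CL, R}.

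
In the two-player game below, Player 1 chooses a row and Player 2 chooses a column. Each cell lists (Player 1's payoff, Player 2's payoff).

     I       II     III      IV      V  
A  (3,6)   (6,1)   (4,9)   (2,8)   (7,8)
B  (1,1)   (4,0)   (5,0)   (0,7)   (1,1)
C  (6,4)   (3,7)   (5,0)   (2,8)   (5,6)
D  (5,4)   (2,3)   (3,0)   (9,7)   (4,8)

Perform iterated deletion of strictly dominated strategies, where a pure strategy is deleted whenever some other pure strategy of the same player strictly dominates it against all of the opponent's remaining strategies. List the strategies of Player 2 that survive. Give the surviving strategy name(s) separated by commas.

Column I is eliminated: IV beats it against every remaining row (A: 8>6, B: 7>1, C: 8>4, D: 7>4).
Column II is eliminated: IV beats it against every remaining row (A: 8>1, B: 7>0, C: 8>7, D: 7>3).
Among the remaining strategies, none is strictly dominated by another pure strategy of the same player, so the elimination stops.
Surviving strategies — Player 1: {A, B, C, D}; Player 2: {III, IV, V}.

III, IV, V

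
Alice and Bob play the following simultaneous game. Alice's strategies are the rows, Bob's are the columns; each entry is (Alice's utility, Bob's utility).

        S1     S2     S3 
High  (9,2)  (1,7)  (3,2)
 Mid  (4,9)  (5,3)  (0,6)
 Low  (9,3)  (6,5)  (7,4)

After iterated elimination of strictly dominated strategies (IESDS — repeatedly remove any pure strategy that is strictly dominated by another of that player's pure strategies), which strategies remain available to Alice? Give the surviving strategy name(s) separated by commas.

Low

Row Mid is eliminated: Low beats it against every remaining column (S1: 9>4, S2: 6>5, S3: 7>0).
Column S1 is eliminated: S2 beats it against every remaining row (High: 7>2, Low: 5>3).
Row High is eliminated: Low beats it against every remaining column (S2: 6>1, S3: 7>3).
For Bob, S2 strictly dominates S3 on the remaining rows (Low: 5>4); eliminate S3.
Among the remaining strategies, none is strictly dominated by another pure strategy of the same player, so the elimination stops.
Surviving strategies — Alice: {Low}; Bob: {S2}.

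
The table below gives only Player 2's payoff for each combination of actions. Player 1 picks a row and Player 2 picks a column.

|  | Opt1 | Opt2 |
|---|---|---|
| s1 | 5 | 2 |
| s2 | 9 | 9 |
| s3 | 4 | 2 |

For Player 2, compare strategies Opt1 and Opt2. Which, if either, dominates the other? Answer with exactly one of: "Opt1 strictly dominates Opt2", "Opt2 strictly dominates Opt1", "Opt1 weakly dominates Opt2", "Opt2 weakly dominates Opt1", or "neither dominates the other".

Opt1 weakly dominates Opt2

Opt1's payoffs vs Opt2's, by Player 1's action — s1: 5>2, s2: 9=9, s3: 4>2.
Opt1 is at least as good everywhere and strictly better somewhere (tied only at s2), so Opt1 weakly but not strictly dominates Opt2.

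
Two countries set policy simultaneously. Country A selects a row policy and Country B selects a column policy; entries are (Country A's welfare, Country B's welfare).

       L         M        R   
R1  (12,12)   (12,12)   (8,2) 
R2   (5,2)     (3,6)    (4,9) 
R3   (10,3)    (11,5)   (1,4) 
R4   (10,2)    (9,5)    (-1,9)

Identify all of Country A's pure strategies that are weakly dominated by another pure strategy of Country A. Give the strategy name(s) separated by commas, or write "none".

R2, R3, R4

R1: no other strategy beats it everywhere (R2 at L (12>5); R3 at L (12>10); R4 at L (12>10)).
R1 weakly dominates R2 — L: 12>5, M: 12>3, R: 8>4.
R1 weakly dominates R3 — L: 12>10, M: 12>11, R: 8>1.
R1 weakly dominates R4 — L: 12>10, M: 12>9, R: 8>-1.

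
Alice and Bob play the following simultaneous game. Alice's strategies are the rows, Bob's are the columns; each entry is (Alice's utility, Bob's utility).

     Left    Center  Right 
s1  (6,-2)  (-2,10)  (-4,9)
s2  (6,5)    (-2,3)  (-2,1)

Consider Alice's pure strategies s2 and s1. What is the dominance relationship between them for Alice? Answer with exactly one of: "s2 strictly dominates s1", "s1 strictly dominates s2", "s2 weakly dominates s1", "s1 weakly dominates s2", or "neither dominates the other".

s2's payoffs vs s1's, by Bob's action — Left: 6=6, Center: -2=-2, Right: -2>-4.
s2 is at least as good everywhere and strictly better somewhere (tied only at Left, Center), so s2 weakly but not strictly dominates s1.

s2 weakly dominates s1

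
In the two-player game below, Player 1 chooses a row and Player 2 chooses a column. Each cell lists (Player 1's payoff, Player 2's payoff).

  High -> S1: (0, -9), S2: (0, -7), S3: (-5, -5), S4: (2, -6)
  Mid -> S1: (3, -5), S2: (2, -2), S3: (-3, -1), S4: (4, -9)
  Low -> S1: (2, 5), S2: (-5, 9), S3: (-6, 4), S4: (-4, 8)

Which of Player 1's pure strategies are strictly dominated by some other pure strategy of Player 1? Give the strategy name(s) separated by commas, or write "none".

Mid strictly dominates High — S1: 3>0, S2: 2>0, S3: -3>-5, S4: 4>2.
Nothing dominates Mid: High at S1 (3>0); Low at S1 (3>2).
Mid strictly dominates Low — S1: 3>2, S2: 2>-5, S3: -3>-6, S4: 4>-4.

High, Low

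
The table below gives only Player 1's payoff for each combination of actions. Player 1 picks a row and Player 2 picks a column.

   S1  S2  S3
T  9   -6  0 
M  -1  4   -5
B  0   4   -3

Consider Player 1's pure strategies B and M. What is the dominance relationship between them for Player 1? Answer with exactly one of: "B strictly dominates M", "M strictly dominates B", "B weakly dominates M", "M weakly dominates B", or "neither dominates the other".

B's payoffs vs M's, by Player 2's action — S1: 0>-1, S2: 4=4, S3: -3>-5.
B is at least as good everywhere and strictly better somewhere (tied only at S2), so B weakly but not strictly dominates M.

B weakly dominates M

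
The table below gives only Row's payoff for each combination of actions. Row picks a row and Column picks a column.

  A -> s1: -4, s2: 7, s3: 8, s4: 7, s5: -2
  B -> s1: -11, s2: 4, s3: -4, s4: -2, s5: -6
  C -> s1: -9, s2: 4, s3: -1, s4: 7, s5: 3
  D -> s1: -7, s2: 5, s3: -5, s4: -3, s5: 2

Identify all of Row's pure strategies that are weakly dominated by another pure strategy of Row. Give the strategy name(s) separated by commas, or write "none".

B

A: no other strategy beats it everywhere (B at s1 (-4>-11); C at s1 (-4>-9); D at s1 (-4>-7)).
B: dominated, since A does at least as well everywhere (s1: -4>-11, s2: 7>4, s3: 8>-4, s4: 7>-2, s5: -2>-6).
C is not dominated — it holds its own against A at s5 (3>-2); B at s1 (-9>-11); D at s3 (-1>-5).
D is not dominated — it holds its own against A at s5 (2>-2); B at s1 (-7>-11); C at s1 (-7>-9).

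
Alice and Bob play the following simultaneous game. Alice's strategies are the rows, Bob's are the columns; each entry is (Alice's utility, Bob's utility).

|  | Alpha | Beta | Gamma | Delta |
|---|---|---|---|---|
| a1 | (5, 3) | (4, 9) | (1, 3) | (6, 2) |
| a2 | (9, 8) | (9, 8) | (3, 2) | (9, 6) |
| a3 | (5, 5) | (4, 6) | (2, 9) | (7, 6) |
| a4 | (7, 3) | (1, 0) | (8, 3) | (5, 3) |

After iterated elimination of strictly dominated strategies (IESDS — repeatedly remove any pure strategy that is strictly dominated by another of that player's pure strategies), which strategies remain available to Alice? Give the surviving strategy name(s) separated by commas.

a2, a4

Alice's strategy a1 is strictly dominated by a2 (Alpha: 9>5, Beta: 9>4, Gamma: 3>1, Delta: 9>6) and is removed.
For Alice, a2 strictly dominates a3 on the remaining columns (Alpha: 9>5, Beta: 9>4, Gamma: 3>2, Delta: 9>7); eliminate a3.
Among the remaining strategies, none is strictly dominated by another pure strategy of the same player, so the elimination stops.
Surviving strategies — Alice: {a2, a4}; Bob: {Alpha, Beta, Gamma, Delta}.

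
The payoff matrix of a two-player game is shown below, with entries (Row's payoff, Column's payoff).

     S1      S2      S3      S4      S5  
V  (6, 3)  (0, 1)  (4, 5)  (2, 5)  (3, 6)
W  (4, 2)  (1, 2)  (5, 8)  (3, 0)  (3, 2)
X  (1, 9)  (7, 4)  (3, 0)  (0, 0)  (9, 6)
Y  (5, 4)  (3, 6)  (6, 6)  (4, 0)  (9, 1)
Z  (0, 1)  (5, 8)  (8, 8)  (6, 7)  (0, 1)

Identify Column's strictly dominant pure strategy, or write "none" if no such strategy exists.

S1 fails to dominate S2 at W (2=2).
S2 fails to dominate S1 at V (1<3).
S3 fails to dominate S1 at X (0<9).
S4 fails to dominate S1 at W (0<2).
S5 fails to dominate S1 at W (2=2).
No single strategy dominates all the others.

none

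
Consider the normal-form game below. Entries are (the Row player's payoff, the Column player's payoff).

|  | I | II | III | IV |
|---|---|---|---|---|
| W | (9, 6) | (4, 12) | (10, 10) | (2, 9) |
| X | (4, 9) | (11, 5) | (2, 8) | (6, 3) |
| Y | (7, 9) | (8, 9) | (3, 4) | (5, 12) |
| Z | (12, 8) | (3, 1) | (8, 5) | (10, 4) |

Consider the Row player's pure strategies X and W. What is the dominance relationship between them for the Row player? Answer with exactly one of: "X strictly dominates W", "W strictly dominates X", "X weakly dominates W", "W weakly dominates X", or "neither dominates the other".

neither dominates the other

X's payoffs vs W's, by the Column player's action — I: 4<9, II: 11>4, III: 2<10, IV: 6>2.
X does better at II, IV but worse at I, III; neither strategy dominates the other.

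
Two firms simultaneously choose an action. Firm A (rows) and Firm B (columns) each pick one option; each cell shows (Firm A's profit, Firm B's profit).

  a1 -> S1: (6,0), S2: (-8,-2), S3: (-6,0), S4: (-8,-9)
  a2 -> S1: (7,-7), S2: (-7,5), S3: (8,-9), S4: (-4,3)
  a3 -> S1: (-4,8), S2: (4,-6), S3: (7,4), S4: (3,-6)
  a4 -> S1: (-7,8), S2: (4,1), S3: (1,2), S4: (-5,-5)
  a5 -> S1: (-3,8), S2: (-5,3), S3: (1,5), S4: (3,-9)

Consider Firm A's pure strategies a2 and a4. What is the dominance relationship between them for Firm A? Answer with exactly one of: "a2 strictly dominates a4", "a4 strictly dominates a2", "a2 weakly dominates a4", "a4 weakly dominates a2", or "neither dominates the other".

Compare a2 to a4 across each choice by Firm B: S1: 7>-7, S2: -7<4, S3: 8>1, S4: -4>-5.
a2 does better at S1, S3, S4 but worse at S2; neither strategy dominates the other.

neither dominates the other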